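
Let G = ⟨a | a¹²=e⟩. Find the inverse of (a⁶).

The order of (a⁶) is 2 (smallest k with (a⁶)ᵏ = e), so (a⁶)⁻¹ = (a⁶)¹ = a⁶.
Check: (a⁶) · (a⁶) → (a⁶) · a⁶ = e, giving e as required.

Answer: a⁶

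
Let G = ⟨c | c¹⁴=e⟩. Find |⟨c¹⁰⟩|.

|⟨c¹⁰⟩| equals the order of c¹⁰. Compute successive powers until reaching e:
  (c¹⁰)¹ = c¹⁰, (c¹⁰)² = c⁶, (c¹⁰)³ = c², (c¹⁰)⁴ = c¹², (c¹⁰)⁵ = c⁸, (c¹⁰)⁶ = c⁴, (c¹⁰)⁷ = e.
The smallest positive k with (c¹⁰)ᵏ = e is 7, so |⟨c¹⁰⟩| = 7.

Answer: 7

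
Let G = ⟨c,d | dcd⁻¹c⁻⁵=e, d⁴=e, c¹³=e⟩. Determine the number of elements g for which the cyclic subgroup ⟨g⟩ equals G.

⟨g⟩ = G would require ord(g) = |G| = 52, but the maximum element order in G is 13 < 52. So G is not cyclic and no single element generates it: the count is 0.

Answer: 0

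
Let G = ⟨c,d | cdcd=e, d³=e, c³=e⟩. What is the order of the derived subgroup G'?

G' = [G, G] is generated by all commutators. The generator-pair commutators are: [c, d] = cd²c.
The subgroup they normally generate is {e, cd, c²d², cd²c}, of order 4.
Check: |G/G'| = 12/4 = 3 is the order of the abelianisation.

Answer: 4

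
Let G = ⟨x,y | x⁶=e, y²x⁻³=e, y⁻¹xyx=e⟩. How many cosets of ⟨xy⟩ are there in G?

First find ord(xy) by computing successive powers:
  (xy)¹ = xy, (xy)² = x³, (xy)³ = xy⁻¹, (xy)⁴ = e.
So |⟨xy⟩| = ord(xy) = 4. With |G| = 12, by Lagrange [G : ⟨xy⟩] = 12/4 = 3.

Answer: 3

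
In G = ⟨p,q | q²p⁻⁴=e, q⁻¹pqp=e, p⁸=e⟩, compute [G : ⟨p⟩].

First find ord(p) by computing successive powers:
  p¹ = p, p² = p², p³ = p³, p⁴ = p⁴, p⁵ = p⁵, p⁶ = p⁶, p⁷ = p⁷, p⁸ = e.
So |⟨p⟩| = ord(p) = 8. With |G| = 16, by Lagrange [G : ⟨p⟩] = 16/8 = 2.

Answer: 2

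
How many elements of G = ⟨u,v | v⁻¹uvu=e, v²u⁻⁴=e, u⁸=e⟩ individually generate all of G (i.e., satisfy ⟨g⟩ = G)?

⟨g⟩ = G would require ord(g) = |G| = 16, but the maximum element order in G is 8 < 16. So G is not cyclic and no single element generates it: the count is 0.

Answer: 0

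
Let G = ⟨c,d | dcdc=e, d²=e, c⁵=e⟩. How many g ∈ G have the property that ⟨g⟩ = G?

⟨g⟩ = G would require ord(g) = |G| = 10, but the maximum element order in G is 5 < 10. So G is not cyclic and no single element generates it: the count is 0.

Answer: 0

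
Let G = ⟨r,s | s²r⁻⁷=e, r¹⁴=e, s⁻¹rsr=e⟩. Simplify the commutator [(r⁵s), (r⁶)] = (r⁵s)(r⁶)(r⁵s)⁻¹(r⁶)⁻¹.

[(r⁵s), (r⁶)] = (r⁵s)·(r⁶)·(r⁵s)⁻¹·(r⁶)⁻¹.
  (r⁵s) · (r⁶) = r⁶s⁻¹
  (r⁶s⁻¹) · (r⁵s⁻¹) = r⁸
  (r⁸) · (r⁸) = r²

Answer: r²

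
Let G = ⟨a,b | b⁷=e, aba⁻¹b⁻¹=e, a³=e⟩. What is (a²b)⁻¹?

The order of (a²b) is 21 (smallest k with (a²b)ᵏ = e), so (a²b)⁻¹ = (a²b)²⁰ = ab⁶.
Check: (a²b) · (ab⁶) → (a²b) · a = b;   b · b⁶ = e, giving e as required.

Answer: ab⁶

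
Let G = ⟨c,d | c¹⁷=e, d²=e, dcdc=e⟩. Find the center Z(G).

An element z ∈ Z(G) iff z commutes with every generator.
For example e is central: e·c = c = c·e; e·d = d = d·e.
Whereas c ∉ Z(G) since c·d = cd ≠ c¹⁶d = d·c.
Checking each of the 34 elements this way gives Z(G) = {e}, of order 1.

Answer: {e}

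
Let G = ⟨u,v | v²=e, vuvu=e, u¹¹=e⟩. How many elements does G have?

Enumerate words in the generators, reducing via the relations: the distinct elements are
  {e, u, v, uv, u², u³, u⁴, u⁵, u⁶, u⁷, u⁸, u⁹, u²v, u³v, u¹⁰, u⁴v, u⁵v, u⁶v, u⁷v, u⁸v, u⁹v, u¹⁰v}.
No further products give new elements, so |G| = 22.

Answer: 22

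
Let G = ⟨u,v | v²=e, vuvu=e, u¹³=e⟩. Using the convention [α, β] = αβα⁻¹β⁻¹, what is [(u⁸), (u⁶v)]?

[(u⁸), (u⁶v)] = (u⁸)·(u⁶v)·(u⁸)⁻¹·(u⁶v)⁻¹.
  (u⁸) · (u⁶v) = uv
  (uv) · (u⁵) = u⁹v
  (u⁹v) · (u⁶v) = u³

Answer: u³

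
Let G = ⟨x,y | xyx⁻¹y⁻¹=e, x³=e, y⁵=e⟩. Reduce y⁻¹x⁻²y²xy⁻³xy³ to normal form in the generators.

Multiply left to right, reducing at each step:
  (y⁴) · x⁻² = xy⁴
  (xy⁴) · y² = xy
  (xy) · x = x²y
  (x²y) · y⁻³ = x²y³
  (x²y³) · x = y³
  (y³) · y³ = y

Answer: y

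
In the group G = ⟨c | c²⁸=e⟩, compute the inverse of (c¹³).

The order of (c¹³) is 28 (smallest k with (c¹³)ᵏ = e), so (c¹³)⁻¹ = (c¹³)²⁷ = c¹⁵.
Check: (c¹³) · (c¹⁵) → (c¹³) · c¹⁵ = e, giving e as required.

Answer: c¹⁵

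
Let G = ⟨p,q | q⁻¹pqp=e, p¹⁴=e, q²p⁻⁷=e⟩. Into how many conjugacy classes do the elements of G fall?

The conjugacy classes (representative and size) are:
  [e] (size 1), [p¹³] (size 2), [p¹²] (size 2), [p¹¹] (size 2), [p⁴] (size 2), [p⁵] (size 2), [p⁸] (size 2), [p⁷] (size 1), [p⁵q⁻¹] (size 7), [p⁵q] (size 7).
Class equation: 1 + 2 + 2 + 2 + 2 + 2 + 2 + 1 + 7 + 7 = 28 = |G|. So G has 10 conjugacy classes.

Answer: 10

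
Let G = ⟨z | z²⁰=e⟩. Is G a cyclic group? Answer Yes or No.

|G| = 20. The element z has order 20 (its powers give 20 distinct elements), so ⟨z⟩ = G and G is cyclic.

Answer: Yes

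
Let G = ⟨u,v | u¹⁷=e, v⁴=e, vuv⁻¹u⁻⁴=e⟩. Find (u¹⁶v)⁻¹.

The order of (u¹⁶v) is 4 (smallest k with (u¹⁶v)ᵏ = e), so (u¹⁶v)⁻¹ = (u¹⁶v)³ = u¹³v³.
Check: (u¹⁶v) · (u¹³v³) → (u¹⁶v) · u¹³ = v;   v · v³ = e, giving e as required.

Answer: u¹³v³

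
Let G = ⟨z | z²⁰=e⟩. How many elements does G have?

G is generated by a single element, so G is cyclic. The relator gives z²⁰ = e and no smaller power is forced to be e, so the 20 powers {e, z, z², z³, z⁴, z⁵, z⁶, z⁷, z⁸, z⁹, z¹², z¹³, z¹¹, z¹⁰, z¹⁴, z¹⁵, z¹⁶, z¹⁷, z¹⁸, z¹⁹} are distinct. Hence |G| = 20.

Answer: 20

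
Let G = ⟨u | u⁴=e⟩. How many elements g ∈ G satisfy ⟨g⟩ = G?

G is cyclic of order 4. An element generates G iff its order is 4, and a cyclic group of order 4 has exactly φ(4) = 2 such elements.

Answer: 2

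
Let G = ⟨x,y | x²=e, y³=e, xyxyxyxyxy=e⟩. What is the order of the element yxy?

Compute successive powers until reaching e:
  (yxy)¹ = yxy, (yxy)² = yxy²xy, (yxy)³ = y²xyxy², (yxy)⁴ = y²xy², (yxy)⁵ = e.
The smallest positive k with (yxy)ᵏ = e is 5.

Answer: 5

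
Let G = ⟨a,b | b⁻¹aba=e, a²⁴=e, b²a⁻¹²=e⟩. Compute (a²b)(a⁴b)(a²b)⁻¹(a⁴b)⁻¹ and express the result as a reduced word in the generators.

[(a²b), (a⁴b)] = (a²b)·(a⁴b)·(a²b)⁻¹·(a⁴b)⁻¹.
  (a²b) · (a⁴b) = a¹⁰
  (a¹⁰) · (a²b⁻¹) = b
  b · (a⁴b⁻¹) = a²⁰

Answer: a²⁰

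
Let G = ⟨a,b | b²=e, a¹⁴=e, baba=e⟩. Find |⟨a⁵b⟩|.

|⟨a⁵b⟩| equals the order of a⁵b. Compute successive powers until reaching e:
  (a⁵b)¹ = a⁵b, (a⁵b)² = e.
The smallest positive k with (a⁵b)ᵏ = e is 2, so |⟨a⁵b⟩| = 2.

Answer: 2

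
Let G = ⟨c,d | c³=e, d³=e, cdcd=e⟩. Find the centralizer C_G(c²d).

⟨c²d⟩ ⊆ C_G(c²d) since powers of c²d commute with c²d; so |C_G(c²d)| ≥ |⟨c²d⟩| = 3.
By orbit–stabilizer, |C_G(c²d)| = |G| / |conj. class of c²d| = 12 / 4 = 3.
The 3 elements commuting with c²d are {e, c²d, d²c}.

Answer: {e, c²d, d²c}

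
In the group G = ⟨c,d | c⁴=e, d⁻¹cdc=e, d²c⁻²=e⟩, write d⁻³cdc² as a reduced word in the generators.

Multiply left to right, reducing at each step:
  d · c = cd⁻¹
  (cd⁻¹) · d = c
  c · c² = c³

Answer: c³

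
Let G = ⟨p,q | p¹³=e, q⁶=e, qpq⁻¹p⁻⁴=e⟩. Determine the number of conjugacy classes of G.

The conjugacy classes (representative and size) are:
  [e] (size 1), [p⁴] (size 6), [p¹¹] (size 6), [p⁷q] (size 13), [p⁸q²] (size 13), [p¹²q³] (size 13), [p⁵q⁴] (size 13), [p¹¹q⁵] (size 13).
Class equation: 1 + 6 + 6 + 13 + 13 + 13 + 13 + 13 = 78 = |G|. So G has 8 conjugacy classes.

Answer: 8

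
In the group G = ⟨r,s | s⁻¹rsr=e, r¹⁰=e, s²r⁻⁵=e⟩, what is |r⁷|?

Compute successive powers until reaching e:
  (r⁷)¹ = r⁷, (r⁷)² = r⁴, (r⁷)³ = r, (r⁷)⁴ = r⁸, (r⁷)⁵ = r⁵, (r⁷)⁶ = r², (r⁷)⁷ = r⁹, (r⁷)⁸ = r⁶, (r⁷)⁹ = r³, (r⁷)¹⁰ = e.
The smallest positive k with (r⁷)ᵏ = e is 10.

Answer: 10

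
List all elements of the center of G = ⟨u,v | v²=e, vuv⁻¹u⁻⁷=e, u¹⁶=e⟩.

An element z ∈ Z(G) iff z commutes with every generator.
For example u⁸ is central: (u⁸)·u = u⁹ = u·(u⁸); (u⁸)·v = u⁸v = v·(u⁸).
Whereas u ∉ Z(G) since u·v = uv ≠ u⁷v = v·u.
Checking each of the 32 elements this way gives Z(G) = {e, u⁸}, of order 2.

Answer: {e, u⁸}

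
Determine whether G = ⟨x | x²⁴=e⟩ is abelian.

G has a single generator, so G is cyclic and hence abelian.

Answer: Yes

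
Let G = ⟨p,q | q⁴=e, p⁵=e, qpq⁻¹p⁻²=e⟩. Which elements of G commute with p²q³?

⟨p²q³⟩ ⊆ C_G(p²q³) since powers of p²q³ commute with p²q³; so |C_G(p²q³)| ≥ |⟨p²q³⟩| = 4.
By orbit–stabilizer, |C_G(p²q³)| = |G| / |conj. class of p²q³| = 20 / 5 = 4.
The 4 elements commuting with p²q³ are {e, pq, p²q³, p³q²}.

Answer: {e, pq, p²q³, p³q²}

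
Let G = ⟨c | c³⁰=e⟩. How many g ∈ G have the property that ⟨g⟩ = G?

G is cyclic of order 30. An element generates G iff its order is 30, and a cyclic group of order 30 has exactly φ(30) = 8 such elements.

Answer: 8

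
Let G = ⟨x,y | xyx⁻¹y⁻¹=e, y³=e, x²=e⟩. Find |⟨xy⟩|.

|⟨xy⟩| equals the order of xy. Compute successive powers until reaching e:
  (xy)¹ = xy, (xy)² = y², (xy)³ = x, (xy)⁴ = y, (xy)⁵ = xy², (xy)⁶ = e.
The smallest positive k with (xy)ᵏ = e is 6, so |⟨xy⟩| = 6.

Answer: 6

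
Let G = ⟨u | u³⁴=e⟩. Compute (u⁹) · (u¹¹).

Compute (u⁹) · (u¹¹) by multiplying left to right and reducing via the relations at each step:
  (u⁹) · u¹¹ = u²⁰

Answer: u²⁰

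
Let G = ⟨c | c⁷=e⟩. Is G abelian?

G has a single generator, so G is cyclic and hence abelian.

Answer: Yes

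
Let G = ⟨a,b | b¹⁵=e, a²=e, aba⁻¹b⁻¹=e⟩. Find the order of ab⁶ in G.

Compute successive powers until reaching e:
  (ab⁶)¹ = ab⁶, (ab⁶)² = b¹², (ab⁶)³ = ab³, (ab⁶)⁴ = b⁹, (ab⁶)⁵ = a, (ab⁶)⁶ = b⁶, (ab⁶)⁷ = ab¹², (ab⁶)⁸ = b³, (ab⁶)⁹ = ab⁹, (ab⁶)¹⁰ = e.
The smallest positive k with (ab⁶)ᵏ = e is 10.

Answer: 10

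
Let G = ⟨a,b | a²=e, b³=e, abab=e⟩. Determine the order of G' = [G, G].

G' = [G, G] is generated by all commutators. The generator-pair commutators are: [a, b] = b.
The subgroup they normally generate is {e, b, b²}, of order 3.
Check: |G/G'| = 6/3 = 2 is the order of the abelianisation.

Answer: 3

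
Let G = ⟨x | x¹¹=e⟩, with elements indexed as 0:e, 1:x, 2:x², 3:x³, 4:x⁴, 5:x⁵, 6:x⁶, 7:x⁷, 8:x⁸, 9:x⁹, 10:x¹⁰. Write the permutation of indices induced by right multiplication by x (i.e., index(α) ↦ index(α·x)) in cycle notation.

(0 1 2 3 4 5 6 7 8 9 10)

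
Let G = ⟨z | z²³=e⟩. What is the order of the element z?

Compute successive powers until reaching e:
  z¹ = z, z² = z², z³ = z³, z⁴ = z⁴, z⁵ = z⁵, z⁶ = z⁶, z⁷ = z⁷, z⁸ = z⁸, z⁹ = z⁹, z¹⁰ = z¹⁰, z¹¹ = z¹¹, z¹² = z¹², z¹³ = z¹³, z¹⁴ = z¹⁴, z¹⁵ = z¹⁵, z¹⁶ = z¹⁶, z¹⁷ = z¹⁷, z¹⁸ = z¹⁸, z¹⁹ = z¹⁹, z²⁰ = z²⁰, z²¹ = z²¹, z²² = z²², z²³ = e.
The smallest positive k with zᵏ = e is 23.

Answer: 23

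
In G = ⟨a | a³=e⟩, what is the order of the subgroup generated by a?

|⟨a⟩| equals the order of a. Compute successive powers until reaching e:
  a¹ = a, a² = a², a³ = e.
The smallest positive k with aᵏ = e is 3, so |⟨a⟩| = 3.

Answer: 3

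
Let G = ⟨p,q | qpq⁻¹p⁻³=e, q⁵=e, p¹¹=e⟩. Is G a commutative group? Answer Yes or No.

p·q = pq but q·p = p³q, so p·q ≠ q·p and G is not abelian.

Answer: No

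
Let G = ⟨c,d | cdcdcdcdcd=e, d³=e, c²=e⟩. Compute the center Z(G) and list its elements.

An element z ∈ Z(G) iff z commutes with every generator.
For example e is central: e·c = c = c·e; e·d = d = d·e.
Whereas c ∉ Z(G) since c·d = cd ≠ dc = d·c.
Checking each of the 60 elements this way gives Z(G) = {e}, of order 1.

Answer: {e}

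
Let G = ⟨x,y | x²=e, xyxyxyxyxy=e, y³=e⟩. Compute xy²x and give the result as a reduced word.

Multiply left to right, reducing at each step:
  x · y² = xy²
  (xy²) · x = xy²x

Answer: xy²x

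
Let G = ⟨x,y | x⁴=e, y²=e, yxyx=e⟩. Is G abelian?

x·y = xy but y·x = x³y, so x·y ≠ y·x and G is not abelian.

Answer: No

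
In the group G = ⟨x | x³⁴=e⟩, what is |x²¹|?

Compute successive powers until reaching e:
  (x²¹)¹ = x²¹, (x²¹)² = x⁸, (x²¹)³ = x²⁹, (x²¹)⁴ = x¹⁶, (x²¹)⁵ = x³, (x²¹)⁶ = x²⁴, (x²¹)⁷ = x¹¹, (x²¹)⁸ = x³², (x²¹)⁹ = x¹⁹, (x²¹)¹⁰ = x⁶, (x²¹)¹¹ = x²⁷, (x²¹)¹² = x¹⁴, (x²¹)¹³ = x, (x²¹)¹⁴ = x²², (x²¹)¹⁵ = x⁹, (x²¹)¹⁶ = x³⁰, (x²¹)¹⁷ = x¹⁷, (x²¹)¹⁸ = x⁴, (x²¹)¹⁹ = x²⁵, (x²¹)²⁰ = x¹², (x²¹)²¹ = x³³, (x²¹)²² = x²⁰, (x²¹)²³ = x⁷, (x²¹)²⁴ = x²⁸, (x²¹)²⁵ = x¹⁵, (x²¹)²⁶ = x², (x²¹)²⁷ = x²³, (x²¹)²⁸ = x¹⁰, (x²¹)²⁹ = x³¹, (x²¹)³⁰ = x¹⁸, (x²¹)³¹ = x⁵, (x²¹)³² = x²⁶, (x²¹)³³ = x¹³, (x²¹)³⁴ = e.
The smallest positive k with (x²¹)ᵏ = e is 34.

Answer: 34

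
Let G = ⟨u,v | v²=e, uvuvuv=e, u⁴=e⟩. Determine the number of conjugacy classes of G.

The conjugacy classes (representative and size) are:
  [e] (size 1), [u³] (size 6), [u²vu²v] (size 3), [uvu³] (size 6), [vu³] (size 8).
Class equation: 1 + 6 + 3 + 6 + 8 = 24 = |G|. So G has 5 conjugacy classes.

Answer: 5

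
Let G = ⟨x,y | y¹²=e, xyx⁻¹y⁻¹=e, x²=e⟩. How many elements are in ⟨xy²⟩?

|⟨xy²⟩| equals the order of xy². Compute successive powers until reaching e:
  (xy²)¹ = xy², (xy²)² = y⁴, (xy²)³ = xy⁶, (xy²)⁴ = y⁸, (xy²)⁵ = xy¹⁰, (xy²)⁶ = e.
The smallest positive k with (xy²)ᵏ = e is 6, so |⟨xy²⟩| = 6.

Answer: 6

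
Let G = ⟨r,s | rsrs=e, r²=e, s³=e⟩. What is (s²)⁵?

Compute successive powers of (s²), reducing at each step:
  (s²)²: (s²) · s² = s
  (s²)³: s · s² = e
  (s²)⁴: e · s² = s²
  (s²)⁵: (s²) · s² = s

Answer: s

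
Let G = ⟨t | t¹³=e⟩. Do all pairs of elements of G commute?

G has a single generator, so G is cyclic and hence abelian.

Answer: Yes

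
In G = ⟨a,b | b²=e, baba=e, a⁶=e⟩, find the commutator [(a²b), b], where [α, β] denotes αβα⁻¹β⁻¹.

[(a²b), b] = (a²b)·b·(a²b)⁻¹·b⁻¹.
  (a²b) · b = a²
  (a²) · (a²b) = a⁴b
  (a⁴b) · b = a⁴

Answer: a⁴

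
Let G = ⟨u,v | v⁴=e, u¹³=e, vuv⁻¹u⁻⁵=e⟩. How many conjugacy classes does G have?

The conjugacy classes (representative and size) are:
  [e] (size 1), [u] (size 4), [u²] (size 4), [u⁹] (size 4), [u¹²v] (size 13), [u⁴v²] (size 13), [u¹²v³] (size 13).
Class equation: 1 + 4 + 4 + 4 + 13 + 13 + 13 = 52 = |G|. So G has 7 conjugacy classes.

Answer: 7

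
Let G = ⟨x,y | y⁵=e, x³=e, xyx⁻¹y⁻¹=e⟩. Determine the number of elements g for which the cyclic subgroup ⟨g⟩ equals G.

G is cyclic of order 15. An element generates G iff its order is 15, and a cyclic group of order 15 has exactly φ(15) = 8 such elements.

Answer: 8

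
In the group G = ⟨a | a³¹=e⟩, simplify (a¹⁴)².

Compute successive powers of (a¹⁴), reducing at each step:
  (a¹⁴)²: (a¹⁴) · a¹⁴ = a²⁸

Answer: a²⁸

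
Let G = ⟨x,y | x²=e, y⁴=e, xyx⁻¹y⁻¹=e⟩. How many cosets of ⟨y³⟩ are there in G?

First find ord(y³) by computing successive powers:
  (y³)¹ = y³, (y³)² = y², (y³)³ = y, (y³)⁴ = e.
So |⟨y³⟩| = ord(y³) = 4. With |G| = 8, by Lagrange [G : ⟨y³⟩] = 8/4 = 2.

Answer: 2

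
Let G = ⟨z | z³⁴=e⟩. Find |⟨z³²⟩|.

|⟨z³²⟩| equals the order of z³². Compute successive powers until reaching e:
  (z³²)¹ = z³², (z³²)² = z³⁰, (z³²)³ = z²⁸, (z³²)⁴ = z²⁶, (z³²)⁵ = z²⁴, (z³²)⁶ = z²², (z³²)⁷ = z²⁰, (z³²)⁸ = z¹⁸, (z³²)⁹ = z¹⁶, (z³²)¹⁰ = z¹⁴, (z³²)¹¹ = z¹², (z³²)¹² = z¹⁰, (z³²)¹³ = z⁸, (z³²)¹⁴ = z⁶, (z³²)¹⁵ = z⁴, (z³²)¹⁶ = z², (z³²)¹⁷ = e.
The smallest positive k with (z³²)ᵏ = e is 17, so |⟨z³²⟩| = 17.

Answer: 17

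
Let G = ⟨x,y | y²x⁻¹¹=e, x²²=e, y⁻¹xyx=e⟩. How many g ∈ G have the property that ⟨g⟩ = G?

⟨g⟩ = G would require ord(g) = |G| = 44, but the maximum element order in G is 22 < 44. So G is not cyclic and no single element generates it: the count is 0.

Answer: 0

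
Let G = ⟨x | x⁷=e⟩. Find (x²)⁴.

Compute successive powers of (x²), reducing at each step:
  (x²)²: (x²) · x² = x⁴
  (x²)³: (x⁴) · x² = x⁶
  (x²)⁴: (x⁶) · x² = x

Answer: x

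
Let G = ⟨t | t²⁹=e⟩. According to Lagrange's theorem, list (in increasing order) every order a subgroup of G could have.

|G| = 29 = 29. By Lagrange's theorem the order of any subgroup divides 29; the divisors of 29 are 1, 29.

Answer: 1, 29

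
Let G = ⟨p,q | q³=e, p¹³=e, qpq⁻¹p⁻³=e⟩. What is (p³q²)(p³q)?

Compute (p³q²) · (p³q) by multiplying left to right and reducing via the relations at each step:
  (p³q²) · p³ = p⁴q²
  (p⁴q²) · q = p⁴

Answer: p⁴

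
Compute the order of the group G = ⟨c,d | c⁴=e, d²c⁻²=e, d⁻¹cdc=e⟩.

Enumerate words in the generators, reducing via the relations: the distinct elements are
  {c, d, e, cd, c², c³, d⁻¹, cd⁻¹}.
No further products give new elements, so |G| = 8.

Answer: 8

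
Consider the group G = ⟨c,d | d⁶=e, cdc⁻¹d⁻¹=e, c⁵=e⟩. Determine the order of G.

Enumerate words in the generators, reducing via the relations: the distinct elements are
  {c, d, e, cd, c², c³, c⁴, d², d³, d⁴, d⁵, cd², cd³, cd⁴, cd⁵, c²d, c³d, c⁴d, c²d², c²d³, c²d⁴, c²d⁵, c³d², c³d³, c³d⁴, c³d⁵, c⁴d², c⁴d³, c⁴d⁴, c⁴d⁵}.
No further products give new elements, so |G| = 30.

Answer: 30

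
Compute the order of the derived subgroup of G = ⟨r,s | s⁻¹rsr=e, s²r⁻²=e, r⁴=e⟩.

G' = [G, G] is generated by all commutators. The generator-pair commutators are: [r, s] = r².
The subgroup they normally generate is {e, r²}, of order 2.
Check: |G/G'| = 8/2 = 4 is the order of the abelianisation.

Answer: 2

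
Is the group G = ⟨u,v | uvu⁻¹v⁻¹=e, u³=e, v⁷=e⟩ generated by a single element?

|G| = 21. The element uv has order 21 (its powers give 21 distinct elements), so ⟨uv⟩ = G and G is cyclic.

Answer: Yes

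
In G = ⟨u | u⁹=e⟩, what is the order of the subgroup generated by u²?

|⟨u²⟩| equals the order of u². Compute successive powers until reaching e:
  (u²)¹ = u², (u²)² = u⁴, (u²)³ = u⁶, (u²)⁴ = u⁸, (u²)⁵ = u, (u²)⁶ = u³, (u²)⁷ = u⁵, (u²)⁸ = u⁷, (u²)⁹ = e.
The smallest positive k with (u²)ᵏ = e is 9, so |⟨u²⟩| = 9.

Answer: 9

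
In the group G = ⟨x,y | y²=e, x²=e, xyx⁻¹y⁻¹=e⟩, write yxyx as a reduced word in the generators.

Multiply left to right, reducing at each step:
  y · x = xy
  (xy) · y = x
  x · x = e

Answer: e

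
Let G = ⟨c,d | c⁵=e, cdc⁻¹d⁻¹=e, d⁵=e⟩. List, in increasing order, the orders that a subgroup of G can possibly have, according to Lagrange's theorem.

|G| = 25 = 5². By Lagrange's theorem the order of any subgroup divides 25; the divisors of 25 are 1, 5, 25.

Answer: 1, 5, 25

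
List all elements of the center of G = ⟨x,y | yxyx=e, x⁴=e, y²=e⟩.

An element z ∈ Z(G) iff z commutes with every generator.
For example x² is central: (x²)·x = x³ = x·(x²); (x²)·y = x²y = y·(x²).
Whereas x ∉ Z(G) since x·y = xy ≠ x³y = y·x.
Checking each of the 8 elements this way gives Z(G) = {e, x²}, of order 2.

Answer: {e, x²}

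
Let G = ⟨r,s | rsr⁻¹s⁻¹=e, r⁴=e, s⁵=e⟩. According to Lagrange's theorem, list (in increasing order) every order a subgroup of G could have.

|G| = 20 = 2² · 5. By Lagrange's theorem the order of any subgroup divides 20; the divisors of 20 are 1, 2, 4, 5, 10, 20.

Answer: 1, 2, 4, 5, 10, 20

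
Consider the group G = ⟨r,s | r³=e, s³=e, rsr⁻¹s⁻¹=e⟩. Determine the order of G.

Enumerate words in the generators, reducing via the relations: the distinct elements are
  {e, r, s, rs, r², s², rs², r²s, r²s²}.
No further products give new elements, so |G| = 9.

Answer: 9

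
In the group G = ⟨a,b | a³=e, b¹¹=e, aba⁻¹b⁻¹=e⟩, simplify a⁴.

Compute successive powers of a, reducing at each step:
  a²: a · a = a²
  a³: (a²) · a = e
  a⁴: e · a = a

Answer: a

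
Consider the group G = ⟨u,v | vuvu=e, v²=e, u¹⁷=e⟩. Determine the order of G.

Enumerate words in the generators, reducing via the relations: the distinct elements are
  {e, u, v, uv, u², u³, u⁴, u⁵, u⁶, u⁷, u⁸, u⁹, u²v, u³v, u¹², u¹³, u¹¹, u¹⁰, u¹⁴, u¹⁵, u¹⁶, u⁴v, u⁵v, u⁶v, u⁷v, u⁸v, u⁹v, u¹²v, u¹³v, u¹¹v, u¹⁰v, u¹⁴v, u¹⁵v, u¹⁶v}.
No further products give new elements, so |G| = 34.

Answer: 34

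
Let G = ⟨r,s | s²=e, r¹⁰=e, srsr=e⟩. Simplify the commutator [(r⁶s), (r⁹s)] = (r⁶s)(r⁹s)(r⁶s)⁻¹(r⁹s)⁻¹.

[(r⁶s), (r⁹s)] = (r⁶s)·(r⁹s)·(r⁶s)⁻¹·(r⁹s)⁻¹.
  (r⁶s) · (r⁹s) = r⁷
  (r⁷) · (r⁶s) = r³s
  (r³s) · (r⁹s) = r⁴

Answer: r⁴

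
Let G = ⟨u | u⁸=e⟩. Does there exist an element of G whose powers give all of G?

|G| = 8. The element u has order 8 (its powers give 8 distinct elements), so ⟨u⟩ = G and G is cyclic.

Answer: Yes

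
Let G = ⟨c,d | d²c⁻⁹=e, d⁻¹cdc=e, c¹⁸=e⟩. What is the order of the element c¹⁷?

Compute successive powers until reaching e:
  (c¹⁷)¹ = c¹⁷, (c¹⁷)² = c¹⁶, (c¹⁷)³ = c¹⁵, (c¹⁷)⁴ = c¹⁴, (c¹⁷)⁵ = c¹³, (c¹⁷)⁶ = c¹², (c¹⁷)⁷ = c¹¹, (c¹⁷)⁸ = c¹⁰, (c¹⁷)⁹ = c⁹, (c¹⁷)¹⁰ = c⁸, (c¹⁷)¹¹ = c⁷, (c¹⁷)¹² = c⁶, (c¹⁷)¹³ = c⁵, (c¹⁷)¹⁴ = c⁴, (c¹⁷)¹⁵ = c³, (c¹⁷)¹⁶ = c², (c¹⁷)¹⁷ = c, (c¹⁷)¹⁸ = e.
The smallest positive k with (c¹⁷)ᵏ = e is 18.

Answer: 18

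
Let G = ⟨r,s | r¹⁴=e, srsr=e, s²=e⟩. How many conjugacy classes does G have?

The conjugacy classes (representative and size) are:
  [e] (size 1), [r¹³] (size 2), [r²] (size 2), [r³] (size 2), [r¹⁰] (size 2), [r⁵] (size 2), [r⁸] (size 2), [r⁷] (size 1), [r⁶s] (size 7), [r⁹s] (size 7).
Class equation: 1 + 2 + 2 + 2 + 2 + 2 + 2 + 1 + 7 + 7 = 28 = |G|. So G has 10 conjugacy classes.

Answer: 10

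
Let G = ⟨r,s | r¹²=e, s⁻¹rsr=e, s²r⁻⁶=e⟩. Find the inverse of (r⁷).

The order of (r⁷) is 12 (smallest k with (r⁷)ᵏ = e), so (r⁷)⁻¹ = (r⁷)¹¹ = r⁵.
Check: (r⁷) · (r⁵) → (r⁷) · r⁵ = e, giving e as required.

Answer: r⁵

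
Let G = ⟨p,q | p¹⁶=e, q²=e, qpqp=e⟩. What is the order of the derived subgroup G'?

G' = [G, G] is generated by all commutators. The generator-pair commutators are: [p, q] = p².
The subgroup they normally generate is {e, p², p⁴, p⁶, p⁸, p¹⁰, p¹², p¹⁴}, of order 8.
Check: |G/G'| = 32/8 = 4 is the order of the abelianisation.

Answer: 8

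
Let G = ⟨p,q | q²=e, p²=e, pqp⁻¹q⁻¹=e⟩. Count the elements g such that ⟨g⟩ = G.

⟨g⟩ = G would require ord(g) = |G| = 4, but the maximum element order in G is 2 < 4. So G is not cyclic and no single element generates it: the count is 0.

Answer: 0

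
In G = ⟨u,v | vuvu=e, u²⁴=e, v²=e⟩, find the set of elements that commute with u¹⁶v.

⟨u¹⁶v⟩ ⊆ C_G(u¹⁶v) since powers of u¹⁶v commute with u¹⁶v; so |C_G(u¹⁶v)| ≥ |⟨u¹⁶v⟩| = 2.
By orbit–stabilizer, |C_G(u¹⁶v)| = |G| / |conj. class of u¹⁶v| = 48 / 12 = 4.
The 4 elements commuting with u¹⁶v are {e, u¹², u⁴v, u¹⁶v}.

Answer: {e, u¹², u⁴v, u¹⁶v}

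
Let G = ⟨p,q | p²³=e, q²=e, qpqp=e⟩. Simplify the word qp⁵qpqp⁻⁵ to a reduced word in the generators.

Multiply left to right, reducing at each step:
  q · p⁵ = p¹⁸q
  (p¹⁸q) · q = p¹⁸
  (p¹⁸) · p = p¹⁹
  (p¹⁹) · q = p¹⁹q
  (p¹⁹q) · p⁻⁵ = pq

Answer: pq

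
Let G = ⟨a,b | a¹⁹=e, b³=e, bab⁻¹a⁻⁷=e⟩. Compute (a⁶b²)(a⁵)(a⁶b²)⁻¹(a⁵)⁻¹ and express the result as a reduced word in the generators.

[(a⁶b²), (a⁵)] = (a⁶b²)·(a⁵)·(a⁶b²)⁻¹·(a⁵)⁻¹.
  (a⁶b²) · (a⁵) = a⁴b²
  (a⁴b²) · (a¹⁵b) = a¹⁷
  (a¹⁷) · (a¹⁴) = a¹²

Answer: a¹²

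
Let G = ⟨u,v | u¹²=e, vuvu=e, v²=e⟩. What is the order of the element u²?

Compute successive powers until reaching e:
  (u²)¹ = u², (u²)² = u⁴, (u²)³ = u⁶, (u²)⁴ = u⁸, (u²)⁵ = u¹⁰, (u²)⁶ = e.
The smallest positive k with (u²)ᵏ = e is 6.

Answer: 6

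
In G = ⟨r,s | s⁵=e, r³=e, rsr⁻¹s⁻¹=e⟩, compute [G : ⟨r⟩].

First find ord(r) by computing successive powers:
  r¹ = r, r² = r², r³ = e.
So |⟨r⟩| = ord(r) = 3. With |G| = 15, by Lagrange [G : ⟨r⟩] = 15/3 = 5.

Answer: 5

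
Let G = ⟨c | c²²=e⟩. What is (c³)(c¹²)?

Compute (c³) · (c¹²) by multiplying left to right and reducing via the relations at each step:
  (c³) · c¹² = c¹⁵

Answer: c¹⁵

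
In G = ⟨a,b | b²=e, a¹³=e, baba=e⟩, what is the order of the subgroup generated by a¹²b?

|⟨a¹²b⟩| equals the order of a¹²b. Compute successive powers until reaching e:
  (a¹²b)¹ = a¹²b, (a¹²b)² = e.
The smallest positive k with (a¹²b)ᵏ = e is 2, so |⟨a¹²b⟩| = 2.

Answer: 2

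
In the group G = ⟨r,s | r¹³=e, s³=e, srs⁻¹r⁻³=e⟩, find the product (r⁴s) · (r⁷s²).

Compute (r⁴s) · (r⁷s²) by multiplying left to right and reducing via the relations at each step:
  (r⁴s) · r⁷ = r¹²s
  (r¹²s) · s² = r¹²

Answer: r¹²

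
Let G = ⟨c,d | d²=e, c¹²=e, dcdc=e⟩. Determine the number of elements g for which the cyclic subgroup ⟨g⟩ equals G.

⟨g⟩ = G would require ord(g) = |G| = 24, but the maximum element order in G is 12 < 24. So G is not cyclic and no single element generates it: the count is 0.

Answer: 0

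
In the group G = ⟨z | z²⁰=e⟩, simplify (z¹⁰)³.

Compute successive powers of (z¹⁰), reducing at each step:
  (z¹⁰)²: (z¹⁰) · z¹⁰ = e
  (z¹⁰)³: e · z¹⁰ = z¹⁰

Answer: z¹⁰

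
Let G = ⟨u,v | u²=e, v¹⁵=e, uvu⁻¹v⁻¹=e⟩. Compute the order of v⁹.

Compute successive powers until reaching e:
  (v⁹)¹ = v⁹, (v⁹)² = v³, (v⁹)³ = v¹², (v⁹)⁴ = v⁶, (v⁹)⁵ = e.
The smallest positive k with (v⁹)ᵏ = e is 5.

Answer: 5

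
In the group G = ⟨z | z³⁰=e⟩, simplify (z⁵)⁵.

Compute successive powers of (z⁵), reducing at each step:
  (z⁵)²: (z⁵) · z⁵ = z¹⁰
  (z⁵)³: (z¹⁰) · z⁵ = z¹⁵
  (z⁵)⁴: (z¹⁵) · z⁵ = z²⁰
  (z⁵)⁵: (z²⁰) · z⁵ = z²⁵

Answer: z²⁵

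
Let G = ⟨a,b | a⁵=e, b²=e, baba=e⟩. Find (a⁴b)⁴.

Compute successive powers of (a⁴b), reducing at each step:
  (a⁴b)²: (a⁴b) · a⁴ = b;   b · b = e
  (a⁴b)³: e · a⁴ = a⁴;   (a⁴) · b = a⁴b
  (a⁴b)⁴: (a⁴b) · a⁴ = b;   b · b = e

Answer: e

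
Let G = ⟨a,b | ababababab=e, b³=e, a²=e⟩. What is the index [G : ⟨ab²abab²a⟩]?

First find ord(ab²abab²a) by computing successive powers:
  (ab²abab²a)¹ = ab²abab²a, (ab²abab²a)² = ababa, (ab²abab²a)³ = ab²ab²a, (ab²abab²a)⁴ = abab²aba, (ab²abab²a)⁵ = e.
So |⟨ab²abab²a⟩| = ord(ab²abab²a) = 5. With |G| = 60, by Lagrange [G : ⟨ab²abab²a⟩] = 60/5 = 12.

Answer: 12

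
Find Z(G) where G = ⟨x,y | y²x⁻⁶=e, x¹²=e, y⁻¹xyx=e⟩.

An element z ∈ Z(G) iff z commutes with every generator.
For example x⁶ is central: (x⁶)·x = x⁷ = x·(x⁶); (x⁶)·y = y⁻¹ = y·(x⁶).
Whereas x ∉ Z(G) since x·y = xy ≠ x⁵y⁻¹ = y·x.
Checking each of the 24 elements this way gives Z(G) = {e, x⁶}, of order 2.

Answer: {e, x⁶}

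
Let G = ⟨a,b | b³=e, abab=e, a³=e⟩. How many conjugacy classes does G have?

The conjugacy classes (representative and size) are:
  [e] (size 1), [ba²] (size 4), [b²a] (size 4), [a²b²] (size 3).
Class equation: 1 + 4 + 4 + 3 = 12 = |G|. So G has 4 conjugacy classes.

Answer: 4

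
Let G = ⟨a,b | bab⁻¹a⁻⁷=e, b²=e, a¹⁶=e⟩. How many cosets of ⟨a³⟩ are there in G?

First find ord(a³) by computing successive powers:
  (a³)¹ = a³, (a³)² = a⁶, (a³)³ = a⁹, (a³)⁴ = a¹², (a³)⁵ = a¹⁵, (a³)⁶ = a², (a³)⁷ = a⁵, (a³)⁸ = a⁸, (a³)⁹ = a¹¹, (a³)¹⁰ = a¹⁴, (a³)¹¹ = a, (a³)¹² = a⁴, (a³)¹³ = a⁷, (a³)¹⁴ = a¹⁰, (a³)¹⁵ = a¹³, (a³)¹⁶ = e.
So |⟨a³⟩| = ord(a³) = 16. With |G| = 32, by Lagrange [G : ⟨a³⟩] = 32/16 = 2.

Answer: 2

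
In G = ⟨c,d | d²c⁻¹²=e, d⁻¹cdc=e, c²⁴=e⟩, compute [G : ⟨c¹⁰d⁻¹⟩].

First find ord(c¹⁰d⁻¹) by computing successive powers:
  (c¹⁰d⁻¹)¹ = c¹⁰d⁻¹, (c¹⁰d⁻¹)² = c¹², (c¹⁰d⁻¹)³ = c¹⁰d, (c¹⁰d⁻¹)⁴ = e.
So |⟨c¹⁰d⁻¹⟩| = ord(c¹⁰d⁻¹) = 4. With |G| = 48, by Lagrange [G : ⟨c¹⁰d⁻¹⟩] = 48/4 = 12.

Answer: 12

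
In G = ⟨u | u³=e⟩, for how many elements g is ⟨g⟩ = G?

G is cyclic of order 3. An element generates G iff its order is 3, and a cyclic group of order 3 has exactly φ(3) = 2 such elements.

Answer: 2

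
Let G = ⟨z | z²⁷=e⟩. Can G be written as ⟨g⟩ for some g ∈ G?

|G| = 27. The element z has order 27 (its powers give 27 distinct elements), so ⟨z⟩ = G and G is cyclic.

Answer: Yes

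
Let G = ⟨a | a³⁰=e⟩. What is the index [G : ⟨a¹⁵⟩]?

First find ord(a¹⁵) by computing successive powers:
  (a¹⁵)¹ = a¹⁵, (a¹⁵)² = e.
So |⟨a¹⁵⟩| = ord(a¹⁵) = 2. With |G| = 30, by Lagrange [G : ⟨a¹⁵⟩] = 30/2 = 15.

Answer: 15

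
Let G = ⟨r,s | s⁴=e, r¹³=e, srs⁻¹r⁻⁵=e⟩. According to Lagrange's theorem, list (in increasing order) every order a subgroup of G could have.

|G| = 52 = 2² · 13. By Lagrange's theorem the order of any subgroup divides 52; the divisors of 52 are 1, 2, 4, 13, 26, 52.

Answer: 1, 2, 4, 13, 26, 52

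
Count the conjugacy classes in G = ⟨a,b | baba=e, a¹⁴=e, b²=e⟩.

The conjugacy classes (representative and size) are:
  [e] (size 1), [a¹³] (size 2), [a²] (size 2), [a³] (size 2), [a¹⁰] (size 2), [a⁵] (size 2), [a⁸] (size 2), [a⁷] (size 1), [a⁶b] (size 7), [a⁹b] (size 7).
Class equation: 1 + 2 + 2 + 2 + 2 + 2 + 2 + 1 + 7 + 7 = 28 = |G|. So G has 10 conjugacy classes.

Answer: 10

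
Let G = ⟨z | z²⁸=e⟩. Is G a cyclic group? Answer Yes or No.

|G| = 28. The element z has order 28 (its powers give 28 distinct elements), so ⟨z⟩ = G and G is cyclic.

Answer: Yes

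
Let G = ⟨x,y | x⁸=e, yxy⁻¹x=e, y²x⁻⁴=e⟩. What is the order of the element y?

Compute successive powers until reaching e:
  y¹ = y, y² = x⁴, y³ = y⁻¹, y⁴ = e.
The smallest positive k with yᵏ = e is 4.

Answer: 4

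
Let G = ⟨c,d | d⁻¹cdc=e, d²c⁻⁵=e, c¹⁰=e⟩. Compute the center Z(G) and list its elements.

An element z ∈ Z(G) iff z commutes with every generator.
For example c⁵ is central: (c⁵)·c = c⁶ = c·(c⁵); (c⁵)·d = d⁻¹ = d·(c⁵).
Whereas c ∉ Z(G) since c·d = cd ≠ c⁴d⁻¹ = d·c.
Checking each of the 20 elements this way gives Z(G) = {e, c⁵}, of order 2.

Answer: {e, c⁵}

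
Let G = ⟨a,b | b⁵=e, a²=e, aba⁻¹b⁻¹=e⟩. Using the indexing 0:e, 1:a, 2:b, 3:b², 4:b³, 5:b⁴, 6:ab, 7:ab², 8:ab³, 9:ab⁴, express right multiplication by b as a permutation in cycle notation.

(0 2 3 4 5)(1 6 7 8 9)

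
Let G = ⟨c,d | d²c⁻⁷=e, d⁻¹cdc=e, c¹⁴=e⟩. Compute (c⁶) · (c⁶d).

Compute (c⁶) · (c⁶d) by multiplying left to right and reducing via the relations at each step:
  (c⁶) · c⁶ = c¹²
  (c¹²) · d = c⁵d⁻¹

Answer: c⁵d⁻¹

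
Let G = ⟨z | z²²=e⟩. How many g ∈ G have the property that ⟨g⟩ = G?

G is cyclic of order 22. An element generates G iff its order is 22, and a cyclic group of order 22 has exactly φ(22) = 10 such elements.

Answer: 10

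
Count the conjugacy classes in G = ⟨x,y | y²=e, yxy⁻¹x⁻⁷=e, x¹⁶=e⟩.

The conjugacy classes (representative and size) are:
  [e] (size 1), [x] (size 2), [x¹⁴] (size 2), [x³] (size 2), [x⁴] (size 2), [x¹⁰] (size 2), [x⁸] (size 1), [x⁹] (size 2), [x¹¹] (size 2), [x¹⁰y] (size 8), [xy] (size 8).
Class equation: 1 + 2 + 2 + 2 + 2 + 2 + 1 + 2 + 2 + 8 + 8 = 32 = |G|. So G has 11 conjugacy classes.

Answer: 11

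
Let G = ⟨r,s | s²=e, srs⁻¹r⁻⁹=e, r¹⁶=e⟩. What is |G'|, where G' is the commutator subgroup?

G' = [G, G] is generated by all commutators. The generator-pair commutators are: [r, s] = r⁸.
The subgroup they normally generate is {e, r⁸}, of order 2.
Check: |G/G'| = 32/2 = 16 is the order of the abelianisation.

Answer: 2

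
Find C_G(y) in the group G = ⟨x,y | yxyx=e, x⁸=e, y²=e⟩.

⟨y⟩ ⊆ C_G(y) since powers of y commute with y; so |C_G(y)| ≥ |⟨y⟩| = 2.
By orbit–stabilizer, |C_G(y)| = |G| / |conj. class of y| = 16 / 4 = 4.
The 4 elements commuting with y are {e, x⁴, y, x⁴y}.

Answer: {e, x⁴, y, x⁴y}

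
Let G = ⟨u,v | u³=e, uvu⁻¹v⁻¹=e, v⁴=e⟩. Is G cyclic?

|G| = 12. The element uv has order 12 (its powers give 12 distinct elements), so ⟨uv⟩ = G and G is cyclic.

Answer: Yes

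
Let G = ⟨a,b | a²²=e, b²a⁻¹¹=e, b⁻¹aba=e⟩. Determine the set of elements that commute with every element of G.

An element z ∈ Z(G) iff z commutes with every generator.
For example a¹¹ is central: (a¹¹)·a = a¹² = a·(a¹¹); (a¹¹)·b = b⁻¹ = b·(a¹¹).
Whereas a ∉ Z(G) since a·b = ab ≠ a¹⁰b⁻¹ = b·a.
Checking each of the 44 elements this way gives Z(G) = {e, a¹¹}, of order 2.

Answer: {e, a¹¹}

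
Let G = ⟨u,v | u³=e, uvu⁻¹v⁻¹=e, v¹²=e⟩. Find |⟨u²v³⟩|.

|⟨u²v³⟩| equals the order of u²v³. Compute successive powers until reaching e:
  (u²v³)¹ = u²v³, (u²v³)² = uv⁶, (u²v³)³ = v⁹, (u²v³)⁴ = u², (u²v³)⁵ = uv³, (u²v³)⁶ = v⁶, (u²v³)⁷ = u²v⁹, (u²v³)⁸ = u, (u²v³)⁹ = v³, (u²v³)¹⁰ = u²v⁶, (u²v³)¹¹ = uv⁹, (u²v³)¹² = e.
The smallest positive k with (u²v³)ᵏ = e is 12, so |⟨u²v³⟩| = 12.

Answer: 12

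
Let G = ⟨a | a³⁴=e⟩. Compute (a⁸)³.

Compute successive powers of (a⁸), reducing at each step:
  (a⁸)²: (a⁸) · a⁸ = a¹⁶
  (a⁸)³: (a¹⁶) · a⁸ = a²⁴

Answer: a²⁴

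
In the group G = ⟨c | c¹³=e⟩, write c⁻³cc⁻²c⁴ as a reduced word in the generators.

Multiply left to right, reducing at each step:
  (c¹⁰) · c = c¹¹
  (c¹¹) · c⁻² = c⁹
  (c⁹) · c⁴ = e

Answer: e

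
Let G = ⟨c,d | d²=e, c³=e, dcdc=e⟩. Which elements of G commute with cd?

⟨cd⟩ ⊆ C_G(cd) since powers of cd commute with cd; so |C_G(cd)| ≥ |⟨cd⟩| = 2.
By orbit–stabilizer, |C_G(cd)| = |G| / |conj. class of cd| = 6 / 3 = 2.
The 2 elements commuting with cd are {e, cd}.

Answer: {e, cd}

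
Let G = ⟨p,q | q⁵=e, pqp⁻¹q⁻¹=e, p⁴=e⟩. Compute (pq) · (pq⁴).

Compute (pq) · (pq⁴) by multiplying left to right and reducing via the relations at each step:
  (pq) · p = p²q
  (p²q) · q⁴ = p²

Answer: p²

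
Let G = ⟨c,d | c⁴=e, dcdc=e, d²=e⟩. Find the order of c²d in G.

Compute successive powers until reaching e:
  (c²d)¹ = c²d, (c²d)² = e.
The smallest positive k with (c²d)ᵏ = e is 2.

Answer: 2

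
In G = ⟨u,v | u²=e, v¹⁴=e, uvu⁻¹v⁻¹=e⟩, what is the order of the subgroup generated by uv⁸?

|⟨uv⁸⟩| equals the order of uv⁸. Compute successive powers until reaching e:
  (uv⁸)¹ = uv⁸, (uv⁸)² = v², (uv⁸)³ = uv¹⁰, (uv⁸)⁴ = v⁴, (uv⁸)⁵ = uv¹², (uv⁸)⁶ = v⁶, (uv⁸)⁷ = u, (uv⁸)⁸ = v⁸, (uv⁸)⁹ = uv², (uv⁸)¹⁰ = v¹⁰, (uv⁸)¹¹ = uv⁴, (uv⁸)¹² = v¹², (uv⁸)¹³ = uv⁶, (uv⁸)¹⁴ = e.
The smallest positive k with (uv⁸)ᵏ = e is 14, so |⟨uv⁸⟩| = 14.

Answer: 14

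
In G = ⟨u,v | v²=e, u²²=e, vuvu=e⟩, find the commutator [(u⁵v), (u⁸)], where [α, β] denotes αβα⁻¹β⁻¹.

[(u⁵v), (u⁸)] = (u⁵v)·(u⁸)·(u⁵v)⁻¹·(u⁸)⁻¹.
  (u⁵v) · (u⁸) = u¹⁹v
  (u¹⁹v) · (u⁵v) = u¹⁴
  (u¹⁴) · (u¹⁴) = u⁶

Answer: u⁶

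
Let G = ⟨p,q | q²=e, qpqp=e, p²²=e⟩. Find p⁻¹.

The order of p is 22 (smallest k with pᵏ = e), so p⁻¹ = p²¹ = p²¹.
Check: p · (p²¹) → p · p²¹ = e, giving e as required.

Answer: p²¹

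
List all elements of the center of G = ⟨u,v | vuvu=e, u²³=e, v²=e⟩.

An element z ∈ Z(G) iff z commutes with every generator.
For example e is central: e·u = u = u·e; e·v = v = v·e.
Whereas u ∉ Z(G) since u·v = uv ≠ u²²v = v·u.
Checking each of the 46 elements this way gives Z(G) = {e}, of order 1.

Answer: {e}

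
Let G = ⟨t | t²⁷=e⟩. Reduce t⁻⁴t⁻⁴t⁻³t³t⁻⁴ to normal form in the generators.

Multiply left to right, reducing at each step:
  (t²³) · t⁻⁴ = t¹⁹
  (t¹⁹) · t⁻³ = t¹⁶
  (t¹⁶) · t³ = t¹⁹
  (t¹⁹) · t⁻⁴ = t¹⁵

Answer: t¹⁵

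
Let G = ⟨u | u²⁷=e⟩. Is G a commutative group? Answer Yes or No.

G has a single generator, so G is cyclic and hence abelian.

Answer: Yes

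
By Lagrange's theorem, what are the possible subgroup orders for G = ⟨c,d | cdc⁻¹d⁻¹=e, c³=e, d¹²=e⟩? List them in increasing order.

|G| = 36 = 2² · 3². By Lagrange's theorem the order of any subgroup divides 36; the divisors of 36 are 1, 2, 3, 4, 6, 9, 12, 18, 36.

Answer: 1, 2, 3, 4, 6, 9, 12, 18, 36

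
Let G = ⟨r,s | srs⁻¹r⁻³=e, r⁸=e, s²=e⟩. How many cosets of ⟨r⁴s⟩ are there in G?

First find ord(r⁴s) by computing successive powers:
  (r⁴s)¹ = r⁴s, (r⁴s)² = e.
So |⟨r⁴s⟩| = ord(r⁴s) = 2. With |G| = 16, by Lagrange [G : ⟨r⁴s⟩] = 16/2 = 8.

Answer: 8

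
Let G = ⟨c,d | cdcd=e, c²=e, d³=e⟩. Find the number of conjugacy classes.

The conjugacy classes (representative and size) are:
  [e] (size 1), [cd²] (size 3), [d²] (size 2).
Class equation: 1 + 3 + 2 = 6 = |G|. So G has 3 conjugacy classes.

Answer: 3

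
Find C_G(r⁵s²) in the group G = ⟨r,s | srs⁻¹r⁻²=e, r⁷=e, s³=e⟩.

⟨r⁵s²⟩ ⊆ C_G(r⁵s²) since powers of r⁵s² commute with r⁵s²; so |C_G(r⁵s²)| ≥ |⟨r⁵s²⟩| = 3.
By orbit–stabilizer, |C_G(r⁵s²)| = |G| / |conj. class of r⁵s²| = 21 / 7 = 3.
The 3 elements commuting with r⁵s² are {e, r⁴s, r⁵s²}.

Answer: {e, r⁴s, r⁵s²}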